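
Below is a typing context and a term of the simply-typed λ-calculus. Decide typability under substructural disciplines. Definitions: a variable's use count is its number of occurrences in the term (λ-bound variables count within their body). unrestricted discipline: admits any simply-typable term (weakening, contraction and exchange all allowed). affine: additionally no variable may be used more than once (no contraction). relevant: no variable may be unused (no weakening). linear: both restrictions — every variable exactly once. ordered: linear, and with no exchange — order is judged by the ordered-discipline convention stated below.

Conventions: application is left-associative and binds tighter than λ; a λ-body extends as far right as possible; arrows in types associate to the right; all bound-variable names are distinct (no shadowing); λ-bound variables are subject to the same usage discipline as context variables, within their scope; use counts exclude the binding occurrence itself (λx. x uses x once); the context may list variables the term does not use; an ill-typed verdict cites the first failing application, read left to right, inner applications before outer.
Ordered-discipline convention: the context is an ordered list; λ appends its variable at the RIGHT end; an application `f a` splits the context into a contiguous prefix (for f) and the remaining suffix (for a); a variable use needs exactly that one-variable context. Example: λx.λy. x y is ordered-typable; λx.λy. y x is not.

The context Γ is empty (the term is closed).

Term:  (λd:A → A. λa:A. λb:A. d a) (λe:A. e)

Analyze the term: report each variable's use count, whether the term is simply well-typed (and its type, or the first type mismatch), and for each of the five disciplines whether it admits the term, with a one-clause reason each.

variable uses: d (λ-bound) ×1; a (λ-bound) ×1; b (λ-bound) ×0; e (λ-bound) ×1
order of uses: d, a, e
typing: the term checks, with type A → A → A
ordered: ✗ — b left unused
linear: ✗ — b left unused
affine: ✓ — at most one use each (d, a, b, e)
relevant: ✗ — b left unused
unrestricted: ✓ — typability at A → A → A is all that's needed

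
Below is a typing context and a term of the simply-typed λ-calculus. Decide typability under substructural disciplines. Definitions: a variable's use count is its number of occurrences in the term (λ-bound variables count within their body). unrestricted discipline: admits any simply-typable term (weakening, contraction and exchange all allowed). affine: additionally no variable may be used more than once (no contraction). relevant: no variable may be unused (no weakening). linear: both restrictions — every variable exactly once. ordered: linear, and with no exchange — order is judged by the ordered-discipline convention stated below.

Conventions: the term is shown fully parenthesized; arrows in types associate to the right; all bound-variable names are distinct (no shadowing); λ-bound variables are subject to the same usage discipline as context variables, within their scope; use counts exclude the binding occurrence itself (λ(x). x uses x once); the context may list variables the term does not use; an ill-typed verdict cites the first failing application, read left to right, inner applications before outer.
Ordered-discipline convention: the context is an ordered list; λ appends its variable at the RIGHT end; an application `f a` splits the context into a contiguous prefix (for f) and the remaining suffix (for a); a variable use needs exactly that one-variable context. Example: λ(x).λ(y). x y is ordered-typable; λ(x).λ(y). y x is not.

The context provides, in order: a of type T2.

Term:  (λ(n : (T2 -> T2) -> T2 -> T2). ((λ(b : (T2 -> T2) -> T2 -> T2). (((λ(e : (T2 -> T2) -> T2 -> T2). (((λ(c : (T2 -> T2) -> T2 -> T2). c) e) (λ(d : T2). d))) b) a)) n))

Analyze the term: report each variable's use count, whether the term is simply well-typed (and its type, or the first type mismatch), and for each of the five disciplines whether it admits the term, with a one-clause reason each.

variable uses: a: 1×; n (bound): 1×; b (bound): 1×; e (bound): 1×; c (bound): 1×; d (bound): 1×
order of uses: c, e, d, b, a, n
typing: the term checks, with type ((T2 -> T2) -> T2 -> T2) -> T2
ordered: ✗ — needs exchange: uses follow c, e, d, b, a, n
linear: ✓ — a, n, b, e, c, d: one use apiece
affine: ✓ — a, n, b, e, c, d: no repeats, contraction unneeded
relevant: ✓ — a, n, b, e, c, d: all used, weakening unneeded
unrestricted: ✓ — type-checks (((T2 -> T2) -> T2 -> T2) -> T2) and nothing is barred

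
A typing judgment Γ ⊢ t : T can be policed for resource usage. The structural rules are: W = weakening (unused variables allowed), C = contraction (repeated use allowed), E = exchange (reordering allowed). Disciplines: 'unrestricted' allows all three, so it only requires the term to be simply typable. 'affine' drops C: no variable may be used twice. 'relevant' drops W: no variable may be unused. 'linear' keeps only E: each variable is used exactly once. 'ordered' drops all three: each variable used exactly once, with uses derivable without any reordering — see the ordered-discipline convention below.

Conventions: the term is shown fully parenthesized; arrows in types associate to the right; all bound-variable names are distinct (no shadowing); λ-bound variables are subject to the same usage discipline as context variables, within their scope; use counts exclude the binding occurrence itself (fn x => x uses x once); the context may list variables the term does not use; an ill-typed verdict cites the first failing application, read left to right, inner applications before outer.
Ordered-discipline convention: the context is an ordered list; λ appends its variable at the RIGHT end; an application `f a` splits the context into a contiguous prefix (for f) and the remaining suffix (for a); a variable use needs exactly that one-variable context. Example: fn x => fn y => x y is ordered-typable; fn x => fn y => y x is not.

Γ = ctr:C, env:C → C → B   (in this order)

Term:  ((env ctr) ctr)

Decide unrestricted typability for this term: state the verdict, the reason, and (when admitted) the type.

yes — well-typed at B; no restrictions here; term : B
usage: ctr: 2, env: 1
order of uses: env, ctr, ctr
typing: well-typed at B
all disciplines: ordered ✗ · linear ✗ · affine ✗ · relevant ✓ · unrestricted ✓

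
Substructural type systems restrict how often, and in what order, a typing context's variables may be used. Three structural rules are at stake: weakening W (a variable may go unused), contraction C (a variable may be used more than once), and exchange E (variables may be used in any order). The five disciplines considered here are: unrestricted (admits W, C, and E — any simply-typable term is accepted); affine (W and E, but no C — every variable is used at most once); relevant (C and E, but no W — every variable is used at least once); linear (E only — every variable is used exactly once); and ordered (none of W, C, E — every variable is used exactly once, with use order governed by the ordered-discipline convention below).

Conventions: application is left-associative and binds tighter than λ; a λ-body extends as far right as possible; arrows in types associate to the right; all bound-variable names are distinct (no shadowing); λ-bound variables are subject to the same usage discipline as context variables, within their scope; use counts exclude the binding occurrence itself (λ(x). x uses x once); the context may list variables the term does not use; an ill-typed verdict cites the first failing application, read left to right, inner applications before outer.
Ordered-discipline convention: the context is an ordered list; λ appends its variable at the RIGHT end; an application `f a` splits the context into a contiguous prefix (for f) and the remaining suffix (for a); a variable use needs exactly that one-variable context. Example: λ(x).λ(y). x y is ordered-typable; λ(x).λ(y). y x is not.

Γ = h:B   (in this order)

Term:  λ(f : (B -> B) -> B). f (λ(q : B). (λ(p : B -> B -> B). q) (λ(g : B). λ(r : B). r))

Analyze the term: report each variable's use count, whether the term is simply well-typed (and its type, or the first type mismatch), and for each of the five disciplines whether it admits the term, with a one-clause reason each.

use counts: h: 0×; f (λ-bound): 1×; q (λ-bound): 1×; p (λ-bound): 0×; g (λ-bound): 0×; r (λ-bound): 1×
order of uses: f, q, r
typing: well-typed — term : ((B -> B) -> B) -> B
ordered: ✗ — h, p, g left unused
linear: ✗ — h, p, g left unused
affine: ✓ — h, f, q, p, g, r: no repeats, contraction unneeded
relevant: ✗ — h, p, g left unused
unrestricted: ✓ — type-checks (((B -> B) -> B) -> B) and nothing is barred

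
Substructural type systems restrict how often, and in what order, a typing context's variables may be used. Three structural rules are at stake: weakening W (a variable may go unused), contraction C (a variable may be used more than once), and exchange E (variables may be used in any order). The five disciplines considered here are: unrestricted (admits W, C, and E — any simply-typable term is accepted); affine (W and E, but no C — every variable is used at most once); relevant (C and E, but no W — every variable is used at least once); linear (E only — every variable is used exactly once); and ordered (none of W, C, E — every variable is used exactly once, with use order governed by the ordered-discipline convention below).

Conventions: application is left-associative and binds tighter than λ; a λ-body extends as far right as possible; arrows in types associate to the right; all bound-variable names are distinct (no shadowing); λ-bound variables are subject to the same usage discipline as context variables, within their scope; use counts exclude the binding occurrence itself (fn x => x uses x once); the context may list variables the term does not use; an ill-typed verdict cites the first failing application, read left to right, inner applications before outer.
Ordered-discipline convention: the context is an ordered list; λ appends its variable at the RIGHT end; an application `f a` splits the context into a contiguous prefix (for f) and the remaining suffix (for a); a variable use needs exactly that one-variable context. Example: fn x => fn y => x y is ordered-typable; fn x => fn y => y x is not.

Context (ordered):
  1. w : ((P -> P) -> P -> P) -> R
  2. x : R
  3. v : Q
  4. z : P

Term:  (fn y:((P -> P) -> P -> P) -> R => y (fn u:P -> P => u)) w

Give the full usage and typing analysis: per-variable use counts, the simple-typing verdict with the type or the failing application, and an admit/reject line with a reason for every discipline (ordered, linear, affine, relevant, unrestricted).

use counts: w=1; x=0; v=0; z=0; y (bound)=1; u (bound)=1
order of uses: y, u, w
typing: ✓ — R
ordered: ✗ — x, v, z never used (weakening)
linear: ✗ — x, v, z never used (weakening)
affine: ✓ — w, x, v, z, y, u: no repeats, contraction unneeded
relevant: ✗ — x, v, z never used (weakening)
unrestricted: ✓ — type-checks (R) and nothing is barred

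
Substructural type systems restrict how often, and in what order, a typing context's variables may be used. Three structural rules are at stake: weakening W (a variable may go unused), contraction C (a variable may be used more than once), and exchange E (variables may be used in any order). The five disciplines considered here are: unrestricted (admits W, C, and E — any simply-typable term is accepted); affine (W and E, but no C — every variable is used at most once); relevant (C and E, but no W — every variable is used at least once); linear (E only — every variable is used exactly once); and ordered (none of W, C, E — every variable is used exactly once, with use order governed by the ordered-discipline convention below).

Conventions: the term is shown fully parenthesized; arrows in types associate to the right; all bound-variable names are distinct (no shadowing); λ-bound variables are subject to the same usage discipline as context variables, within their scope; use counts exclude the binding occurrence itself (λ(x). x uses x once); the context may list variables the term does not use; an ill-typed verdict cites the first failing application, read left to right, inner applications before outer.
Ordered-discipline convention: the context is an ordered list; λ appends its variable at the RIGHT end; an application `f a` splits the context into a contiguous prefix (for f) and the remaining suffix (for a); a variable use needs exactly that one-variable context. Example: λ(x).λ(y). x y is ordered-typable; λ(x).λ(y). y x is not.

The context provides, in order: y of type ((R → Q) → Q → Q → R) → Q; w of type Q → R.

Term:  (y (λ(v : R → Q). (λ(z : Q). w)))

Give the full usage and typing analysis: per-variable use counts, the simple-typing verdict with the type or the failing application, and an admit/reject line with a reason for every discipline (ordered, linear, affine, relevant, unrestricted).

counts: y: 1×, w: 1×, v (bound): 0×, z (bound): 0×
uses in reading order: y, w
typing: ✓ — Q
ordered: ✗ — v, z left unused
linear: ✗ — v, z left unused
affine: ✓ — at most one use each (y, w, v, z)
relevant: ✗ — v, z left unused
unrestricted: ✓ — simply typable at Q; W, C, E all held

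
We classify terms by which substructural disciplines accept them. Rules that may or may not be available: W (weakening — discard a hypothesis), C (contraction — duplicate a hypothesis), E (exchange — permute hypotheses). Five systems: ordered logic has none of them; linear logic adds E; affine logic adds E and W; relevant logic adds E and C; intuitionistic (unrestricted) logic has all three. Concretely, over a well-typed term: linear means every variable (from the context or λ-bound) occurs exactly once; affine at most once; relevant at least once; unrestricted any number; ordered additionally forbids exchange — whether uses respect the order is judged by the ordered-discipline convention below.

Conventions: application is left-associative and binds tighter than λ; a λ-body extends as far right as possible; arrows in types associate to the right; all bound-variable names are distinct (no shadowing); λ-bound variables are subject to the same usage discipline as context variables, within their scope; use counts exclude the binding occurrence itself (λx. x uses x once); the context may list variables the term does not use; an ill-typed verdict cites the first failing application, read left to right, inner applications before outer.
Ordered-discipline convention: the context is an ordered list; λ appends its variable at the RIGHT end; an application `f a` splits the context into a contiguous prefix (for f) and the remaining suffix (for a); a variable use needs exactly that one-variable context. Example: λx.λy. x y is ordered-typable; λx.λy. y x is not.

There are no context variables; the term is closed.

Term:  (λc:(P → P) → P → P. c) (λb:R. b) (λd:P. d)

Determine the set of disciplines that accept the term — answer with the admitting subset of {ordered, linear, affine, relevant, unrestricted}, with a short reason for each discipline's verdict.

admitted in: none
usage: c (λ-bound): 1, b (λ-bound): 1, d (λ-bound): 1
order of uses: c, b, d
typing: ill-typed: an argument R → R mismatches the expected (P → P) → P → P
ordered ✗ (a type mismatch blocks all five)
linear ✗ (the type mismatch rejects it)
affine ✗ (not simply typable)
relevant ✗ (fails simple typing)
unrestricted ✗ (a type mismatch blocks all five)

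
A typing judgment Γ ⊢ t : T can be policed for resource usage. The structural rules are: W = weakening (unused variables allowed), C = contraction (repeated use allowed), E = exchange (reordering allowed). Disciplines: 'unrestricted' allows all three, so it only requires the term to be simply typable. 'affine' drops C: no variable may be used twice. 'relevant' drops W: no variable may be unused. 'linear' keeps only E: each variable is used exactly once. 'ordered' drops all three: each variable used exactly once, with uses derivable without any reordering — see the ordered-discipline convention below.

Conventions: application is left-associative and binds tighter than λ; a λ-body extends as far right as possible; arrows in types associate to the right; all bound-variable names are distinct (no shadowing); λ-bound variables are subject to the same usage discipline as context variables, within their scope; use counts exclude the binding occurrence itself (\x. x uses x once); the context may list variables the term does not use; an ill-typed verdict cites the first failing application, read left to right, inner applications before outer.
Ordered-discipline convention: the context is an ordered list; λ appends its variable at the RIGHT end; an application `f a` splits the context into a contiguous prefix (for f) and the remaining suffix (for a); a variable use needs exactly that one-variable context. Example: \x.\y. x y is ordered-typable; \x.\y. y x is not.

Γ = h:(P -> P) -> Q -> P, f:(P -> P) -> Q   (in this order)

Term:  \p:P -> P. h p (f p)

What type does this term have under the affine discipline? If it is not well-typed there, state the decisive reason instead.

not well-typed under affine — needs contraction — p ×2
variable uses: h: 1×; f: 1×; p [bound]: 2×
uses in reading order: h, p, f, p
typing: well-typed — term : (P -> P) -> P
all disciplines: ordered ✗, linear ✗, affine ✗, relevant ✓, unrestricted ✓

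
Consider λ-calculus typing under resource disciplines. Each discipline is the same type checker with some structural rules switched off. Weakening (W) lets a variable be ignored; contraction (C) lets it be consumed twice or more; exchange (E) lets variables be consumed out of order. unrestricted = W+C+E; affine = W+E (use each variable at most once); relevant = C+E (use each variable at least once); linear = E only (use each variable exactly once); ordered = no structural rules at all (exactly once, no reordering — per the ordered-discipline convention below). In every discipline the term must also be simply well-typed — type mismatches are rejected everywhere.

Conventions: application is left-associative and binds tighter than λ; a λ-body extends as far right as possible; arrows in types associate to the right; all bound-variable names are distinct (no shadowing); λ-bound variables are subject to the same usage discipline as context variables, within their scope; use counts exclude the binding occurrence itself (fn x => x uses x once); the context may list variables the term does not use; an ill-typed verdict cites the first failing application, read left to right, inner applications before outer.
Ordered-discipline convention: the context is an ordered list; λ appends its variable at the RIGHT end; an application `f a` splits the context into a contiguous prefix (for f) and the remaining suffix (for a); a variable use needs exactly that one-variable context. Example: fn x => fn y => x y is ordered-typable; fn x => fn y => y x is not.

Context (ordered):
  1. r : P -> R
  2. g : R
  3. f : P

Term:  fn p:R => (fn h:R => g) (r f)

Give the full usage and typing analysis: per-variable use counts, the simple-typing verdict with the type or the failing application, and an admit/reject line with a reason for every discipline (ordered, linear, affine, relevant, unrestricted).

counts: r ×1; g ×1; f ×1; p (bound) ×0; h (bound) ×0
use order (left to right): g, r, f
typing: the term checks, with type R -> R
ordered ✗ (p, h left unused)
linear ✗ (p, h left unused)
affine ✓ (no duplicate uses among r, g, f, p, h)
relevant ✗ (p, h left unused)
unrestricted ✓ (simply typable at R -> R; W, C, E all held)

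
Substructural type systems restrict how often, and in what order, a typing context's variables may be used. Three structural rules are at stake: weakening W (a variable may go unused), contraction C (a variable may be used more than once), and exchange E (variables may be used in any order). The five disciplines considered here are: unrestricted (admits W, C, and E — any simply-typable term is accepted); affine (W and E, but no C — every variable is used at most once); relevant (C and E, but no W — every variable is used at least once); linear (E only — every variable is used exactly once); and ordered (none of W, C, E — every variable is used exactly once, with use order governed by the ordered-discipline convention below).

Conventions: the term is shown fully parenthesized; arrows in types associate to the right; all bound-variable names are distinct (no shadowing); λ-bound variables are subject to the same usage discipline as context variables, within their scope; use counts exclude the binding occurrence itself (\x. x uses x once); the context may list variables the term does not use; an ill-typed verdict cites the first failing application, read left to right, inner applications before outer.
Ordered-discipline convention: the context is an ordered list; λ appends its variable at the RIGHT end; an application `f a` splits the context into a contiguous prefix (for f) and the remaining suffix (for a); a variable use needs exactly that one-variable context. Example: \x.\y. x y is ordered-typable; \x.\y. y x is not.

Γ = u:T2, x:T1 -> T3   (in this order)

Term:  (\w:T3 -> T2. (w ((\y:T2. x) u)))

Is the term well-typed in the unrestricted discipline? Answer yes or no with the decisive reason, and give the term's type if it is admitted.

no — fails simple typing
use counts: u=1, x=1, w (bound)=1, y (bound)=0
uses in reading order: w, x, u
typing: ill-typed: a function awaiting T3 gets T1 -> T3
across the five disciplines: ordered ✗ | linear ✗ | affine ✗ | relevant ✗ | unrestricted ✗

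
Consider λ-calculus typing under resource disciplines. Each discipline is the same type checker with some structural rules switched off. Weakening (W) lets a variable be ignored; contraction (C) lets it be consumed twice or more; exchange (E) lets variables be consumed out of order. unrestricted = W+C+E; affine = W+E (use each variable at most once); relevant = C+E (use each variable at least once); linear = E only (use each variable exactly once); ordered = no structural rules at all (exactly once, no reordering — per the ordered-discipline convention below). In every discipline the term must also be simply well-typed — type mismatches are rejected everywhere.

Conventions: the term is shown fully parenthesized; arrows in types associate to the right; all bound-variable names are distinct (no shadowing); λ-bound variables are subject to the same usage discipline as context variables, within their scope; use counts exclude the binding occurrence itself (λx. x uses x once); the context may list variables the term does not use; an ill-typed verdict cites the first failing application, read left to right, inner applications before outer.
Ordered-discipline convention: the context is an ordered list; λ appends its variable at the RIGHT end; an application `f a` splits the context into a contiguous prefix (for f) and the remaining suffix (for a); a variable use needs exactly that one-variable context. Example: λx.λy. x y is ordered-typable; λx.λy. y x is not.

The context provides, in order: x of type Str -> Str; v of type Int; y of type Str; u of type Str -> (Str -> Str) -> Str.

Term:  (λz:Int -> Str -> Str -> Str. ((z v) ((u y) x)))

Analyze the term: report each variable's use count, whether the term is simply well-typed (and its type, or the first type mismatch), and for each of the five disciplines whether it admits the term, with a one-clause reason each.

counts: x ×1; v ×1; y ×1; u ×1; z (bound) ×1
uses in reading order: z, v, u, y, x
typing: ✓ — (Int -> Str -> Str -> Str) -> Str -> Str
ordered ✗ (no ordered split (uses run z, v, u, y, x))
linear ✓ (each of x, v, y, u, z used exactly once)
affine ✓ (at most one use each (x, v, y, u, z))
relevant ✓ (every one of x, v, y, u, z appears)
unrestricted ✓ (simply typable at (Int -> Str -> Str -> Str) -> Str -> Str; W, C, E all held)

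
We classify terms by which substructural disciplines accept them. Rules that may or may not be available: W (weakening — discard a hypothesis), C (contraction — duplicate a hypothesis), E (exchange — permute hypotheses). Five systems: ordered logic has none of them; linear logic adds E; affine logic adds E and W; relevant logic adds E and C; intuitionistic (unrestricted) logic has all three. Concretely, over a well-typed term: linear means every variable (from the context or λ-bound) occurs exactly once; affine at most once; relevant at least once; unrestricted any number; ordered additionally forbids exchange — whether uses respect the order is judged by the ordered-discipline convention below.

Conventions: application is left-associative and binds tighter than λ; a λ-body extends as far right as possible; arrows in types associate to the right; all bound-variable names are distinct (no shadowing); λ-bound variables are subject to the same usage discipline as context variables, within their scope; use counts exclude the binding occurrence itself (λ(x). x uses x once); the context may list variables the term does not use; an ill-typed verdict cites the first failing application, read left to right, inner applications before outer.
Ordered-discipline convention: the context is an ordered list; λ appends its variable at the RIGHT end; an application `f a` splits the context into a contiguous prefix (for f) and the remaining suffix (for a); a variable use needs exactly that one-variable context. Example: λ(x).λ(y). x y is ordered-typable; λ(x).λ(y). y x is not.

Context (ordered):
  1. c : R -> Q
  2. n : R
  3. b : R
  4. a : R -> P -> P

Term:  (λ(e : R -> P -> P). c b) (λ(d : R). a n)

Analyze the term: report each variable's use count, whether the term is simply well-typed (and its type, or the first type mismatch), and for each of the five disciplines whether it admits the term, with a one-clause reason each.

usage: c ×1; n ×1; b ×1; a ×1; e (λ-bound) ×0; d (λ-bound) ×0
order of uses: c, b, a, n
typing: well-typed — term : Q
ordered ✗ (unused: e, d — weakening required)
linear ✗ (unused: e, d — weakening required)
affine ✓ (no duplicate uses among c, n, b, a, e, d)
relevant ✗ (unused: e, d — weakening required)
unrestricted ✓ (type-checks (Q) and nothing is barred)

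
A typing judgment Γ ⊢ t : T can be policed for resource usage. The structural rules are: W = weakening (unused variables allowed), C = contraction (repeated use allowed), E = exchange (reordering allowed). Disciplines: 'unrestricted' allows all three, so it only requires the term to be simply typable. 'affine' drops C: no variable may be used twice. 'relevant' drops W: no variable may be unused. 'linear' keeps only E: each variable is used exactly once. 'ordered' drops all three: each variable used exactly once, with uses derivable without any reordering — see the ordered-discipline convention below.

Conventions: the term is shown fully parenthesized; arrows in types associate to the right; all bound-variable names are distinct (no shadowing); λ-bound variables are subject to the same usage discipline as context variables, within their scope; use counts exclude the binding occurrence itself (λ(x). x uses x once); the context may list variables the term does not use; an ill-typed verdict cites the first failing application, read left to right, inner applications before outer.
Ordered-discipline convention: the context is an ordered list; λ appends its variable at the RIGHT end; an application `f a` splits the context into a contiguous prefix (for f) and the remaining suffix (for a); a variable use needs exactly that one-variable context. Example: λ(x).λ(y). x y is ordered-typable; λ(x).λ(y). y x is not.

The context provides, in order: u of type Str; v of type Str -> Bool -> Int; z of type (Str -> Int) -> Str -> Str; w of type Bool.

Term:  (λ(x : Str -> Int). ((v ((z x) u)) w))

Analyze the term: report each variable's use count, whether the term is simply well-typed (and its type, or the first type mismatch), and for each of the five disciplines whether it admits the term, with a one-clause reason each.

variable uses: u: 1×; v: 1×; z: 1×; w: 1×; x [bound]: 1×
uses in reading order: v, z, x, u, w
typing: the term checks, with type (Str -> Int) -> Int
ordered: ✗ — no ordered split (uses run v, z, x, u, w)
linear: ✓ — single use per variable (u, v, z, w, x)
affine: ✓ — u, v, z, w, x: no repeats, contraction unneeded
relevant: ✓ — every one of u, v, z, w, x appears
unrestricted: ✓ — simply typable at (Str -> Int) -> Int; W, C, E all held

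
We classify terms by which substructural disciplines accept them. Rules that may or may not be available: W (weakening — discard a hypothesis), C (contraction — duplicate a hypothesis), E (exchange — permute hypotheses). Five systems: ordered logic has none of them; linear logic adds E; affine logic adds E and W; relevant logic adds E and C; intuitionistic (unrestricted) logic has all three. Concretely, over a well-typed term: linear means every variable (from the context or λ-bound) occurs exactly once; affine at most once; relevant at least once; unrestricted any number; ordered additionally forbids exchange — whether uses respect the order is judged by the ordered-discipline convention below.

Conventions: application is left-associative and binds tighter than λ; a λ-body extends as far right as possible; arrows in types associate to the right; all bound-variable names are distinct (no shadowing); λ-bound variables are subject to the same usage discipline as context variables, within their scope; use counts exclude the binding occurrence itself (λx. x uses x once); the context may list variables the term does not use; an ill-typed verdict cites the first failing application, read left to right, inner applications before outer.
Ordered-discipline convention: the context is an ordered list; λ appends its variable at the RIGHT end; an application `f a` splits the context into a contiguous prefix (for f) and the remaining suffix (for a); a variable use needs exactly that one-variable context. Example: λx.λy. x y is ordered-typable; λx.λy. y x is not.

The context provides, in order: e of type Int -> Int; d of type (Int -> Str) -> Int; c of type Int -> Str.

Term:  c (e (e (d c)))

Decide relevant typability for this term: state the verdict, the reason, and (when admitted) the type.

yes — none of e, d, c goes unused; term : Str
variable uses: e=2; d=1; c=2
uses in reading order: c, e, e, d, c
typing: well-typed at Str
all disciplines: ordered ✗ | linear ✗ | affine ✗ | relevant ✓ | unrestricted ✓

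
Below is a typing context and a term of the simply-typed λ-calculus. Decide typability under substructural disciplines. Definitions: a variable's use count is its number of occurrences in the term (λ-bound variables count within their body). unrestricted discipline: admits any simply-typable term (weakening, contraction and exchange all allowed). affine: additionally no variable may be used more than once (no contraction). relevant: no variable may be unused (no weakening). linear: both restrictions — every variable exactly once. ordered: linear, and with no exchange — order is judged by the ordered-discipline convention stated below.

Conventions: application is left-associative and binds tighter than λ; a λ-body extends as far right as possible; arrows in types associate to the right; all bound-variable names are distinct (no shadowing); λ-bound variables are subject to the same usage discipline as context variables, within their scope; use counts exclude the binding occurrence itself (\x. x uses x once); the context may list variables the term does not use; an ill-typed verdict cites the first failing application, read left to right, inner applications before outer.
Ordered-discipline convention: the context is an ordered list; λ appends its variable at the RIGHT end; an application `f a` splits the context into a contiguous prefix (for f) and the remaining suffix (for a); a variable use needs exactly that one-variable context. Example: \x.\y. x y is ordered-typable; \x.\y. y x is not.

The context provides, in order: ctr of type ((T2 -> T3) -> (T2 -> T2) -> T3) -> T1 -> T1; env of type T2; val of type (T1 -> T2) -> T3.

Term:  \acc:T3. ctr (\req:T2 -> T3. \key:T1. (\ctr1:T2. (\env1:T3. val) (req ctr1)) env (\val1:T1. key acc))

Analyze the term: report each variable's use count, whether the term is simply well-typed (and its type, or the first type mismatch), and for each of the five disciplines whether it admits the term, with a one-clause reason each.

use counts: ctr: 1×, env: 1×, val: 1×, acc (bound): 1×, req (bound): 1×, key (bound): 1×, ctr1 (bound): 1×, env1 (bound): 0×, val1 (bound): 0×
left-to-right use order: ctr, val, req, ctr1, env, key, acc
typing: ill-typed: can't apply a value of type T1
ordered: ✗ — fails simple typing
linear: ✗ — a type mismatch blocks all five
affine: ✗ — the type mismatch rejects it
relevant: ✗ — not simply typable
unrestricted: ✗ — fails simple typing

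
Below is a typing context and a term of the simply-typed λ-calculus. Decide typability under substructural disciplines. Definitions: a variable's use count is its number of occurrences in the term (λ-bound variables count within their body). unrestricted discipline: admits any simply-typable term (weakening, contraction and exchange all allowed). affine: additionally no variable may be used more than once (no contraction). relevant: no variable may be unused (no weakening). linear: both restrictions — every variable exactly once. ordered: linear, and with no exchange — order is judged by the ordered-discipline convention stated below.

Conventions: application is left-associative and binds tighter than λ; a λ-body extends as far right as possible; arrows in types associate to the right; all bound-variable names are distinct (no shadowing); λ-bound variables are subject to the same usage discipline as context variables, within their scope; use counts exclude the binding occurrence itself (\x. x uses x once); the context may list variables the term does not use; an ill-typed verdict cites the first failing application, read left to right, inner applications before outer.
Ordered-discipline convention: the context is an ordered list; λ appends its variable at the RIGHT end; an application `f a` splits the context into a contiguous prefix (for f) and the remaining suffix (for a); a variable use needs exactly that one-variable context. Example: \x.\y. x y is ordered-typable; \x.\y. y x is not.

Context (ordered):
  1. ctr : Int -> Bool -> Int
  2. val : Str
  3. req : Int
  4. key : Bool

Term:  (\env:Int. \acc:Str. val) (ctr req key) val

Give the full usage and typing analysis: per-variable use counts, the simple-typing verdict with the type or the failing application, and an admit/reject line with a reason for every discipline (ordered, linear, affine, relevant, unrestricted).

use counts: ctr=1; val=2; req=1; key=1; env [bound]=0; acc [bound]=0
order of uses: val, ctr, req, key, val
typing: the term checks, with type Str
ordered: ✗ — uses contraction: val ×2; needs weakening: env, acc unused
linear: ✗ — uses contraction: val ×2; needs weakening: env, acc unused
affine: ✗ — uses contraction: val ×2
relevant: ✗ — needs weakening: env, acc unused
unrestricted: ✓ — typability at Str is all that's needed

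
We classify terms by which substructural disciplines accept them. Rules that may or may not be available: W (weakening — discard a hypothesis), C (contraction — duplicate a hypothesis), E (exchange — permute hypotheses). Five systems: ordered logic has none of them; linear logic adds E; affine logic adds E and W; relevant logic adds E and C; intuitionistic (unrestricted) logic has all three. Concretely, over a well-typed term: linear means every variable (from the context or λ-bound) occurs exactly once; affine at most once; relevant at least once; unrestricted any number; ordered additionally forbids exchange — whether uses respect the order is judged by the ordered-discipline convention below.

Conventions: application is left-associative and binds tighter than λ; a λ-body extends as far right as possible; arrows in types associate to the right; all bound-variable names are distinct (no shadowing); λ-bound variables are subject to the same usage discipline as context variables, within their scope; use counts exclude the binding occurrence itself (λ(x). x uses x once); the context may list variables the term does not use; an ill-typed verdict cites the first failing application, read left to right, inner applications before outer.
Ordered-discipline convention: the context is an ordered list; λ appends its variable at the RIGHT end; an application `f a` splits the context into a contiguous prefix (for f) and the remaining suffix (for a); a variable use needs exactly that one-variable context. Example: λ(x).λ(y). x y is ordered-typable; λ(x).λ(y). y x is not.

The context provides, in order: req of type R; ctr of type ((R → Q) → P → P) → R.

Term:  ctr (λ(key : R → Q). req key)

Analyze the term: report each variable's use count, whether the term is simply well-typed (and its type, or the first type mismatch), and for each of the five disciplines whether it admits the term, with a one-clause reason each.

variable uses: req: 1; ctr: 1; key [bound]: 1
use order (left to right): ctr, req, key
typing: ill-typed: non-arrow in function slot: R
ordered: ✗ — a type mismatch blocks all five
linear: ✗ — the type mismatch rejects it
affine: ✗ — not simply typable
relevant: ✗ — fails simple typing
unrestricted: ✗ — a type mismatch blocks all five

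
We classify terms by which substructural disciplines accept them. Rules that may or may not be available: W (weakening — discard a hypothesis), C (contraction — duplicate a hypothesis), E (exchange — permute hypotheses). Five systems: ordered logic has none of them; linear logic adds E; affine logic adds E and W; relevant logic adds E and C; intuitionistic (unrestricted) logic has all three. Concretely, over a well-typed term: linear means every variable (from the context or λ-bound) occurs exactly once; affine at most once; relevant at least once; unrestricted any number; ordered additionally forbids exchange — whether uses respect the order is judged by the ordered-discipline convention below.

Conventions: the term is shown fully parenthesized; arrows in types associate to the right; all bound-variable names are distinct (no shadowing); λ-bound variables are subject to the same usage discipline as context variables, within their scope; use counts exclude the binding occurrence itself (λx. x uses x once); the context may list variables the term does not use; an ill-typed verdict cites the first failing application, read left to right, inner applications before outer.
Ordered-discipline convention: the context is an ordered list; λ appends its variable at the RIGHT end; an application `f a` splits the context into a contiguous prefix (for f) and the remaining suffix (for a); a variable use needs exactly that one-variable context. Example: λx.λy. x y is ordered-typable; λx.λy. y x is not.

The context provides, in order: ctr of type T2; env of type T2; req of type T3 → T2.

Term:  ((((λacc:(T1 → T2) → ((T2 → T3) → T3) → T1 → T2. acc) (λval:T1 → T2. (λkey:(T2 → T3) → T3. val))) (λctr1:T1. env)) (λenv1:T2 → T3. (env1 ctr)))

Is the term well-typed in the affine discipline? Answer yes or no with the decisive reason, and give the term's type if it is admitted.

yes — at most one use each (ctr, env, req, acc, val, key, ctr1, env1); term : T1 → T2
use counts: ctr ×1, env ×1, req ×0, acc (λ-bound) ×1, val (λ-bound) ×1, key (λ-bound) ×0, ctr1 (λ-bound) ×0, env1 (λ-bound) ×1
uses in reading order: acc, val, env, env1, ctr
typing: ✓ — T1 → T2
summary: ordered ✗; linear ✗; affine ✓; relevant ✗; unrestricted ✓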